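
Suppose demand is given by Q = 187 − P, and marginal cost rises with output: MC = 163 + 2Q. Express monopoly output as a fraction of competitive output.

Q_m/Q_c = 0.75

Inverting demand: P = 187 − Q.
The monopolist equates marginal revenue to marginal cost: 187 − 2Q = 163 + 2Q, so Q = 6. From demand, P = 181.
Competitive equilibrium sets price equal to marginal cost: 187 − Q = 163 + 2Q, so Q = 8 and P = 179.
Ratio Q_m/Q_c = 6/8 = 0.75.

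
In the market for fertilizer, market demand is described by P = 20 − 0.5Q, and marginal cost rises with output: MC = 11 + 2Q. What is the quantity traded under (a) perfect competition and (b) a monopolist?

Competitive equilibrium sets price equal to marginal cost: 20 − 0.5Q = 11 + 2Q, so Q = 3.6 and P = 18.2.
Monopoly sets MR = MC: 20 − Q = 11 + 2Q ⇒ Q = 3, P = 20 − 0.5·3 = 18.5.

Competition: Q = 3.6; Monopoly: Q = 3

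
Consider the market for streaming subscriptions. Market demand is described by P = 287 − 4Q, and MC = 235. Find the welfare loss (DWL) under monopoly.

DWL = 84.5

Competitive firms price at marginal cost: P = 235, giving Q = 13.
A monopolist chooses Q where MR = MC. MR = 287 − 8Q; setting this equal to 235 gives Q = 6.5 and P = 261.
DWL is the triangle between Q = 6.5 and Q = 13: ½·(13 − 6.5)·(261 − 235) = 84.5.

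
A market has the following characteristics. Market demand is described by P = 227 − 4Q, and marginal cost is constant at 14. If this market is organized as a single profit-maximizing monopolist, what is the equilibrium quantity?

The monopolist equates marginal revenue to marginal cost: 227 − 8Q = 14, so Q = 26.625. From demand, P = 120.5.

Q = 26.625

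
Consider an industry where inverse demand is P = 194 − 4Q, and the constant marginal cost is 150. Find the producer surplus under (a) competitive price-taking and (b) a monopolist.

Competition: PS = 0; Monopoly: PS = 121

Under competition P = MC = 150, so Q = (194 − 150)/4 = 11.
PS = (150 − 150)·11 = 0.
The monopolist equates marginal revenue to marginal cost: 194 − 8Q = 150, so Q = 5.5. From demand, P = 172.
PS = (172 − 150)·5.5 = 121.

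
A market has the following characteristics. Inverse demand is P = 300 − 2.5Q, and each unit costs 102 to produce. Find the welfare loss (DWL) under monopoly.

Perfect competition: P = MC = 102, so 300 − 2.5Q = 102 and Q = 79.2.
Monopoly sets MR = MC: 300 − 5Q = 102 ⇒ Q = 39.6, P = 300 − 2.5·39.6 = 201.
DWL is the triangle between Q = 39.6 and Q = 79.2: ½·(79.2 − 39.6)·(201 − 102) = 1960.2.

DWL = 1960.2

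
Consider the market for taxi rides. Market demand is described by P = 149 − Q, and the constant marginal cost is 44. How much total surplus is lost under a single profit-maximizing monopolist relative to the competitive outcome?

Perfect competition: P = MC = 44, so 149 − Q = 44 and Q = 105.
Monopoly sets MR = MC: 149 − 2Q = 44 ⇒ Q = 52.5, P = 149 − 52.5 = 96.5.
DWL is the triangle between Q = 52.5 and Q = 105: ½·(105 − 52.5)·(96.5 − 44) = 1378.125.

DWL = 1378.125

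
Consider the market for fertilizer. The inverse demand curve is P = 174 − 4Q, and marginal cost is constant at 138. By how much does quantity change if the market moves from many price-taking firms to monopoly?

Q falls by 4.5

Under competition P = MC = 138, so Q = (174 − 138)/4 = 9.
A monopolist chooses Q where MR = MC. MR = 174 − 8Q; setting this equal to 138 gives Q = 4.5 and P = 156.
Change in quantity: 4.5 − 9 = −4.5.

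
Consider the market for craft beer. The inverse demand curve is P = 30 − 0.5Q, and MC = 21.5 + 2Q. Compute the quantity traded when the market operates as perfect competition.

Competitive equilibrium sets price equal to marginal cost: 30 − 0.5Q = 21.5 + 2Q, so Q = 3.4 and P = 28.3.

Q = 3.4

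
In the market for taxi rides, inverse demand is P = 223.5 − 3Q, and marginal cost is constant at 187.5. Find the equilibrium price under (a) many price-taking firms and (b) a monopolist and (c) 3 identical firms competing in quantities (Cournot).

Competition: P = 187.5; Monopoly: P = 205.5; Cournot: P = 196.5

Perfect competition: P = MC = 187.5, so 223.5 − 3Q = 187.5 and Q = 12.
The monopolist equates marginal revenue to marginal cost: 223.5 − 6Q = 187.5, so Q = 6. From demand, P = 205.5.
With 3 symmetric Cournot firms, each firm's FOC gives 223.5 − 12q = 187.5, so q = 3, Q = 3·3 = 9, and P = 196.5.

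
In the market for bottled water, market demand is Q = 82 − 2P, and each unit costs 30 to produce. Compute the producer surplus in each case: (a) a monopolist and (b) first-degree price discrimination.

Inverting demand: P = 41 − 0.5Q.
The monopolist equates marginal revenue to marginal cost: 41 − Q = 30, so Q = 11. From demand, P = 35.5.
PS = (35.5 − 30)·11 = 60.5.
A perfectly discriminating monopolist sells every unit with P(Q) ≥ MC(Q), so output equals the competitive quantity Q = 22. Each buyer pays their reservation price, so CS = 0 and the firm captures all surplus.
PS = ½·(41 − 30)·22 = 121.

Monopoly: PS = 60.5; Perfect PD: PS = 121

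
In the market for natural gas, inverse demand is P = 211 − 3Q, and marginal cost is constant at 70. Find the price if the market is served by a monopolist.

P = 140.5

A monopolist chooses Q where MR = MC. MR = 211 − 6Q; setting this equal to 70 gives Q = 23.5 and P = 140.5.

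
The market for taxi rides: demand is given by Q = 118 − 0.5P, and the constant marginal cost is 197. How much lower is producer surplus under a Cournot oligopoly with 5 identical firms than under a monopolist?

Inverting demand: P = 236 − 2Q.
The monopolist equates marginal revenue to marginal cost: 236 − 4Q = 197, so Q = 9.75. From demand, P = 216.5.
PS = (216.5 − 197)·9.75 = 190.125.
In a 5-firm Cournot equilibrium, symmetry and the first-order condition give q = (236 − 197)/(12) = 3.25. So Q = 16.25 and P = 203.5.
PS = (203.5 − 197)·16.25 = 105.625.
Change in producer surplus: 105.625 − 190.125 = −84.5.

Producer surplus falls by 84.5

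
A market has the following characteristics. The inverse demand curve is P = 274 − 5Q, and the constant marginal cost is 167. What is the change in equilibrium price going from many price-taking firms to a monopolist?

Under competition P = MC = 167, so Q = (274 − 167)/5 = 21.4.
Monopoly sets MR = MC: 274 − 10Q = 167 ⇒ Q = 10.7, P = 274 − 5·10.7 = 220.5.
Change in equilibrium price: 220.5 − 167 = 53.5.

P rises by 53.5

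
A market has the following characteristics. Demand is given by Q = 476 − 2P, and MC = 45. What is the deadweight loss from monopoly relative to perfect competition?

Inverting demand: P = 238 − 0.5Q.
Under competition P = MC = 45, so Q = (238 − 45)/0.5 = 386.
Monopoly sets MR = MC: 238 − Q = 45 ⇒ Q = 193, P = 238 − 0.5·193 = 141.5.
DWL is the triangle between Q = 193 and Q = 386: ½·(386 − 193)·(141.5 − 45) = 9312.25.

DWL = 9312.25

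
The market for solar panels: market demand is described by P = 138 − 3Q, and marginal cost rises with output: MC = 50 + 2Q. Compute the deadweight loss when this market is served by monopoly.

Competitive equilibrium sets price equal to marginal cost: 138 − 3Q = 50 + 2Q, so Q = 17.6 and P = 85.2.
The monopolist equates marginal revenue to marginal cost: 138 − 6Q = 50 + 2Q, so Q = 11. From demand, P = 105.
CS = ½·(138 − 85.2)·17.6 = 464.64; PS = (85.2·17.6 − 50·17.6 − ½·2·17.6²) = 309.76; TS = 774.4.
CS = ½·(138 − 105)·11 = 181.5; PS = (105·11 − 50·11 − ½·2·11²) = 484; TS = 665.5.
DWL = 774.4 − 665.5 = 108.9.

DWL = 108.9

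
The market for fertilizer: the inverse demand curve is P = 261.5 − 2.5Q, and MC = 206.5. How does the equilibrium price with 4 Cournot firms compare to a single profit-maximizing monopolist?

In a 4-firm Cournot equilibrium, symmetry and the first-order condition give q = (261.5 − 206.5)/(12.5) = 4.4. So Q = 17.6 and P = 217.5.
Monopoly sets MR = MC: 261.5 − 5Q = 206.5 ⇒ Q = 11, P = 261.5 − 2.5·11 = 234.

Cournot: P = 217.5; Monopoly: P = 234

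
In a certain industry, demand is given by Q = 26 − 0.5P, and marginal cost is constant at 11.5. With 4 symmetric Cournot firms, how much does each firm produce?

Inverting demand: P = 52 − 2Q.
With 4 symmetric Cournot firms, each firm's FOC gives 52 − 10q = 11.5, so q = 4.05, Q = 4·4.05 = 16.2, and P = 19.6.

q_i = 4.05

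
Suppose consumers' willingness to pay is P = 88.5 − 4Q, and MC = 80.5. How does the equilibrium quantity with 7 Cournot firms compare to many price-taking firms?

Cournot: Q = 1.75; Competition: Q = 2

In a 7-firm Cournot equilibrium, symmetry and the first-order condition give q = (88.5 − 80.5)/(32) = 0.25. So Q = 1.75 and P = 81.5.
Competitive firms price at marginal cost: P = 80.5, giving Q = 2.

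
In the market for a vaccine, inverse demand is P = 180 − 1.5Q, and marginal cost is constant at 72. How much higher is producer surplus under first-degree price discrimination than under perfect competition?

Under competition P = MC = 72, so Q = (180 − 72)/1.5 = 72.
PS = (72 − 72)·72 = 0.
With perfect price discrimination, output is the efficient level Q = 72 (where demand meets MC), but every buyer pays their willingness to pay: CS = 0 and PS = total surplus.
PS = ½·(180 − 72)·72 = 3888.
Change in producer surplus: 3888 − 0 = 3888.

PS rises by 3888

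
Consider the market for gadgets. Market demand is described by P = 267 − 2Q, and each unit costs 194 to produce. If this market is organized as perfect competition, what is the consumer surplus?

Competitive firms price at marginal cost: P = 194, giving Q = 36.5.
CS = ½·(267 − 194)·36.5 = 1332.25.

CS = 1332.25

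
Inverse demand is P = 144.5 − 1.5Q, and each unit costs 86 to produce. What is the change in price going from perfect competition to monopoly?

Competitive firms price at marginal cost: P = 86, giving Q = 39.
A monopolist chooses Q where MR = MC. MR = 144.5 − 3Q; setting this equal to 86 gives Q = 19.5 and P = 115.25.
Change in price: 115.25 − 86 = 29.25.

P rises by 29.25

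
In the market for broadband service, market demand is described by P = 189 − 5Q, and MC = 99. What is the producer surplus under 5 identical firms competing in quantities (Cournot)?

In a 5-firm Cournot equilibrium, symmetry and the first-order condition give q = (189 − 99)/(30) = 3. So Q = 15 and P = 114.
PS = (114 − 99)·15 = 225.

PS = 225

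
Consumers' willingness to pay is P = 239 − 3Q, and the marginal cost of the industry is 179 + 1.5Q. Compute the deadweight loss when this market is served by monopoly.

DWL = 64

Competitive equilibrium sets price equal to marginal cost: 239 − 3Q = 179 + 1.5Q, so Q = 40/3 and P = 199.
Monopoly sets MR = MC: 239 − 6Q = 179 + 1.5Q ⇒ Q = 8, P = 239 − 3·8 = 215.
CS = ½·(239 − 199)·40/3 = 800/3; PS = (199·40/3 − 179·40/3 − ½·1.5·(40/3)²) = 400/3; TS = 400.
CS = ½·(239 − 215)·8 = 96; PS = (215·8 − 179·8 − ½·1.5·8²) = 240; TS = 336.
DWL = 400 − 336 = 64.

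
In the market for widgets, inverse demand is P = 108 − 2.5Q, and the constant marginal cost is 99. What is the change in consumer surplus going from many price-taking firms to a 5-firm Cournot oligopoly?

Consumer surplus falls by 4.95

Competitive firms price at marginal cost: P = 99, giving Q = 3.6.
CS = ½·(108 − 99)·3.6 = 16.2.
Cournot with 5 identical firms: the symmetric best-response condition is 108 − 15q = 99. Each firm produces q = 0.6, total output Q = 3, price P = 100.5.
CS = ½·(108 − 100.5)·3 = 11.25.
Change in consumer surplus: 11.25 − 16.2 = −4.95.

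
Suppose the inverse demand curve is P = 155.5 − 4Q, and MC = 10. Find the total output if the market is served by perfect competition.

Q = 36.375

Competitive firms price at marginal cost: P = 10, giving Q = 36.375.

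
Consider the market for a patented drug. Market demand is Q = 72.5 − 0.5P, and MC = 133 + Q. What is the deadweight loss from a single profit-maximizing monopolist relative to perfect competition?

Inverting demand: P = 145 − 2Q.
Competitive equilibrium sets price equal to marginal cost: 145 − 2Q = 133 + Q, so Q = 4 and P = 137.
The monopolist equates marginal revenue to marginal cost: 145 − 4Q = 133 + Q, so Q = 2.4. From demand, P = 140.2.
CS = ½·(145 − 137)·4 = 16; PS = (137·4 − 133·4 − ½·1·4²) = 8; TS = 24.
CS = ½·(145 − 140.2)·2.4 = 5.76; PS = (140.2·2.4 − 133·2.4 − ½·1·2.4²) = 14.4; TS = 20.16.
DWL = 24 − 20.16 = 3.84.

DWL = 3.84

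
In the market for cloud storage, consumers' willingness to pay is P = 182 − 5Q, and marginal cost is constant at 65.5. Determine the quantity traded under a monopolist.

Q = 11.65

Monopoly sets MR = MC: 182 − 10Q = 65.5 ⇒ Q = 11.65, P = 182 − 5·11.65 = 123.75.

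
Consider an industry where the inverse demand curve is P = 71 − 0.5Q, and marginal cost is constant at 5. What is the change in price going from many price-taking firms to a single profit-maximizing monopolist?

P rises by 33

Perfect competition: P = MC = 5, so 71 − 0.5Q = 5 and Q = 132.
Monopoly sets MR = MC: 71 − Q = 5 ⇒ Q = 66, P = 71 − 0.5·66 = 38.
Change in price: 38 − 5 = 33.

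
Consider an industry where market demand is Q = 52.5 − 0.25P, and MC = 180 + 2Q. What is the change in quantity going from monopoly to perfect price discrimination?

Q rises by 2

Inverting demand: P = 210 − 4Q.
Monopoly sets MR = MC: 210 − 8Q = 180 + 2Q ⇒ Q = 3, P = 210 − 4·3 = 198.
With perfect price discrimination, output is the efficient level Q = 5 (where demand meets MC), but every buyer pays their willingness to pay: CS = 0 and PS = total surplus.
Change in quantity: 5 − 3 = 2.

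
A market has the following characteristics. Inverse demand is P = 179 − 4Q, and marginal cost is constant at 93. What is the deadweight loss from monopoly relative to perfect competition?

DWL = 231.125

Under competition P = MC = 93, so Q = (179 − 93)/4 = 21.5.
Monopoly sets MR = MC: 179 − 8Q = 93 ⇒ Q = 10.75, P = 179 − 4·10.75 = 136.
DWL is the triangle between Q = 10.75 and Q = 21.5: ½·(21.5 − 10.75)·(136 − 93) = 231.125.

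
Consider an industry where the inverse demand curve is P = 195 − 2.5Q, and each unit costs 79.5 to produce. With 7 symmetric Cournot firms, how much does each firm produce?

q_i = 5.775

Cournot with 7 identical firms: the symmetric best-response condition is 195 − 20q = 79.5. Each firm produces q = 5.775, total output Q = 40.425, price P = 1503/16.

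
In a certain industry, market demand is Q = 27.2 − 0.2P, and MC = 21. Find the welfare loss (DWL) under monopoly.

DWL = 330.625

Inverting demand: P = 136 − 5Q.
Perfect competition: P = MC = 21, so 136 − 5Q = 21 and Q = 23.
Monopoly sets MR = MC: 136 − 10Q = 21 ⇒ Q = 11.5, P = 136 − 5·11.5 = 78.5.
DWL is the triangle between Q = 11.5 and Q = 23: ½·(23 − 11.5)·(78.5 − 21) = 330.625.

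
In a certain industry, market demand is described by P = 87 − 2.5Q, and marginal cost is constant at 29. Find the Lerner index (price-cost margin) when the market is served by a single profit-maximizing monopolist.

A monopolist chooses Q where MR = MC. MR = 87 − 5Q; setting this equal to 29 gives Q = 11.6 and P = 58.
Lerner index = (P − MC)/P = (58 − 29)/58 = 0.5.

Lerner index = 0.5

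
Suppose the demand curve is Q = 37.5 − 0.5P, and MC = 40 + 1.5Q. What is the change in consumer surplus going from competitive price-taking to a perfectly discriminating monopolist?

Consumer surplus falls by 100

Inverting demand: P = 75 − 2Q.
Competitive equilibrium sets price equal to marginal cost: 75 − 2Q = 40 + 1.5Q, so Q = 10 and P = 55.
CS = ½·(75 − 55)·10 = 100.
A perfectly discriminating monopolist sells every unit with P(Q) ≥ MC(Q), so output equals the competitive quantity Q = 10. Each buyer pays their reservation price, so CS = 0 and the firm captures all surplus.
CS = 0.
Change in consumer surplus: 0 − 100 = −100.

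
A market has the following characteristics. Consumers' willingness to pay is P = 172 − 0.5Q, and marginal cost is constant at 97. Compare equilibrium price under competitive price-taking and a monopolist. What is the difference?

Competitive firms price at marginal cost: P = 97, giving Q = 150.
A monopolist chooses Q where MR = MC. MR = 172 − Q; setting this equal to 97 gives Q = 75 and P = 134.5.
Change in equilibrium price: 134.5 − 97 = 37.5.

P rises by 37.5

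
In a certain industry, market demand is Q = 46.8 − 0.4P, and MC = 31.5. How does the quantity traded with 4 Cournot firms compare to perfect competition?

Inverting demand: P = 117 − 2.5Q.
With 4 symmetric Cournot firms, each firm's FOC gives 117 − 12.5q = 31.5, so q = 6.84, Q = 4·6.84 = 27.36, and P = 48.6.
Perfect competition: P = MC = 31.5, so 117 − 2.5Q = 31.5 and Q = 34.2.

Cournot: Q = 27.36; Competition: Q = 34.2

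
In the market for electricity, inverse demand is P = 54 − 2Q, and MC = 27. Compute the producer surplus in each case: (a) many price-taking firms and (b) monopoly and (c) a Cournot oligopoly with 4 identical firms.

Perfect competition: P = MC = 27, so 54 − 2Q = 27 and Q = 13.5.
PS = (27 − 27)·13.5 = 0.
A monopolist chooses Q where MR = MC. MR = 54 − 4Q; setting this equal to 27 gives Q = 6.75 and P = 40.5.
PS = (40.5 − 27)·6.75 = 91.125.
In a 4-firm Cournot equilibrium, symmetry and the first-order condition give q = (54 − 27)/(10) = 2.7. So Q = 10.8 and P = 32.4.
PS = (32.4 − 27)·10.8 = 58.32.

Competition: PS = 0; Monopoly: PS = 91.125; Cournot: PS = 58.32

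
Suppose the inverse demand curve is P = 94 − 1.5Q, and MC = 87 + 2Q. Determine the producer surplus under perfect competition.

PS = 4

Competitive equilibrium sets price equal to marginal cost: 94 − 1.5Q = 87 + 2Q, so Q = 2 and P = 91.
PS = P·Q − VC(Q) = 91·2 − (87·2 + ½·2·2²) = 4.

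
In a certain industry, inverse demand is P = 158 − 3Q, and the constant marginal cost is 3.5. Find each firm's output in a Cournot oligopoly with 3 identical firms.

With 3 symmetric Cournot firms, each firm's FOC gives 158 − 12q = 3.5, so q = 12.875, Q = 3·12.875 = 38.625, and P = 42.125.

q_i = 12.875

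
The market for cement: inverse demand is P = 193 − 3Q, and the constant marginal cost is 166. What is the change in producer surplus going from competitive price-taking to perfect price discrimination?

Perfect competition: P = MC = 166, so 193 − 3Q = 166 and Q = 9.
PS = (166 − 166)·9 = 0.
Under first-degree price discrimination the firm charges each unit its demand price and produces up to where P = MC, i.e. Q = 9. Consumer surplus is zero; producer surplus equals total surplus.
PS = ½·(193 − 166)·9 = 121.5.
Change in producer surplus: 121.5 − 0 = 121.5.

PS rises by 121.5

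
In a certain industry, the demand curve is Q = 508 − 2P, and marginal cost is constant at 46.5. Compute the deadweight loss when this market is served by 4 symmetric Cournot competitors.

Inverting demand: P = 254 − 0.5Q.
Under competition P = MC = 46.5, so Q = (254 − 46.5)/0.5 = 415.
With 4 symmetric Cournot firms, each firm's FOC gives 254 − 2.5q = 46.5, so q = 83, Q = 4·83 = 332, and P = 88.
DWL is the triangle between Q = 332 and Q = 415: ½·(415 − 332)·(88 − 46.5) = 1722.25.

DWL = 1722.25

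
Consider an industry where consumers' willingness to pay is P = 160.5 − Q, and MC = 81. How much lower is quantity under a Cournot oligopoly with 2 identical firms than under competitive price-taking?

Quantity falls by 26.5

Under competition P = MC = 81, so Q = (160.5 − 81)/1 = 79.5.
Cournot with 2 identical firms: the symmetric best-response condition is 160.5 − 3q = 81. Each firm produces q = 26.5, total output Q = 53, price P = 107.5.
Change in quantity: 53 − 79.5 = −26.5.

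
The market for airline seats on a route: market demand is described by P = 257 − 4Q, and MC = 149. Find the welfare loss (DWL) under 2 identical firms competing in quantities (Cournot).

DWL = 162

Perfect competition: P = MC = 149, so 257 − 4Q = 149 and Q = 27.
In a 2-firm Cournot equilibrium, symmetry and the first-order condition give q = (257 − 149)/(12) = 9. So Q = 18 and P = 185.
DWL is the triangle between Q = 18 and Q = 27: ½·(27 − 18)·(185 − 149) = 162.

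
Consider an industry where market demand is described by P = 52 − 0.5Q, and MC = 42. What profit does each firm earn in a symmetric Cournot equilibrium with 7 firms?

With 7 symmetric Cournot firms, each firm's FOC gives 52 − 4q = 42, so q = 2.5, Q = 7·2.5 = 17.5, and P = 43.25.
Each firm's profit = (43.25 − 42)·2.5 = 3.125.

π_i = 3.125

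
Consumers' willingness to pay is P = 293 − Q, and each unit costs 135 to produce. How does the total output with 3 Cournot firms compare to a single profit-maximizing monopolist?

With 3 symmetric Cournot firms, each firm's FOC gives 293 − 4q = 135, so q = 39.5, Q = 3·39.5 = 118.5, and P = 174.5.
A monopolist chooses Q where MR = MC. MR = 293 − 2Q; setting this equal to 135 gives Q = 79 and P = 214.

Cournot: Q = 118.5; Monopoly: Q = 79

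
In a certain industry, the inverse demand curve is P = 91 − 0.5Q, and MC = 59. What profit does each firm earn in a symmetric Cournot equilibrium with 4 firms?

π_i = 81.92

In a 4-firm Cournot equilibrium, symmetry and the first-order condition give q = (91 − 59)/(2.5) = 12.8. So Q = 51.2 and P = 65.4.
Each firm's profit = (65.4 − 59)·12.8 = 81.92.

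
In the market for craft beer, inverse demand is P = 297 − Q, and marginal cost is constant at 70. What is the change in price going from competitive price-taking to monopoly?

P rises by 113.5

Under competition P = MC = 70, so Q = (297 − 70)/1 = 227.
The monopolist equates marginal revenue to marginal cost: 297 − 2Q = 70, so Q = 113.5. From demand, P = 183.5.
Change in price: 183.5 − 70 = 113.5.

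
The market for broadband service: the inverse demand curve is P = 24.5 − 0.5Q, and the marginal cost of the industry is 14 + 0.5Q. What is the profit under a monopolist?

A monopolist chooses Q where MR = MC. MR = 24.5 − Q; setting this equal to 14 + 0.5Q gives Q = 7 and P = 21.
Profit = 21·7 − (14·7 + ½·0.5·7²) = 36.75.

Profit = 36.75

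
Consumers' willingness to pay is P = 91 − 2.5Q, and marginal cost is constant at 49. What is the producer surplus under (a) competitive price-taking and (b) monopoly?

Under competition P = MC = 49, so Q = (91 − 49)/2.5 = 16.8.
PS = (49 − 49)·16.8 = 0.
Monopoly sets MR = MC: 91 − 5Q = 49 ⇒ Q = 8.4, P = 91 − 2.5·8.4 = 70.
PS = (70 − 49)·8.4 = 176.4.

Competition: PS = 0; Monopoly: PS = 176.4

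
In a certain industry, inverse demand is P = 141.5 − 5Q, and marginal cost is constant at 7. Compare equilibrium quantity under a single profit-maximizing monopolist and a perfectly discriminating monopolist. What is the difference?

Equilibrium quantity rises by 13.45

Monopoly sets MR = MC: 141.5 − 10Q = 7 ⇒ Q = 13.45, P = 141.5 − 5·13.45 = 74.25.
Under first-degree price discrimination the firm charges each unit its demand price and produces up to where P = MC, i.e. Q = 26.9. Consumer surplus is zero; producer surplus equals total surplus.
Change in equilibrium quantity: 26.9 − 13.45 = 13.45.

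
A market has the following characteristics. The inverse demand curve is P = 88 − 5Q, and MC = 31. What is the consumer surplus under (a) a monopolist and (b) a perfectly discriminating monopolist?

Monopoly: CS = 81.225; Perfect PD: CS = 0

The monopolist equates marginal revenue to marginal cost: 88 − 10Q = 31, so Q = 5.7. From demand, P = 59.5.
CS = ½·(88 − 59.5)·5.7 = 81.225.
Under first-degree price discrimination the firm charges each unit its demand price and produces up to where P = MC, i.e. Q = 11.4. Consumer surplus is zero; producer surplus equals total surplus.
CS = 0.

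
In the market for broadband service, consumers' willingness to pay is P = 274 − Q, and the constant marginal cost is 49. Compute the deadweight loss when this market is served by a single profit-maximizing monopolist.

Perfect competition: P = MC = 49, so 274 − Q = 49 and Q = 225.
The monopolist equates marginal revenue to marginal cost: 274 − 2Q = 49, so Q = 112.5. From demand, P = 161.5.
DWL is the triangle between Q = 112.5 and Q = 225: ½·(225 − 112.5)·(161.5 − 49) = 6328.125.

DWL = 6328.125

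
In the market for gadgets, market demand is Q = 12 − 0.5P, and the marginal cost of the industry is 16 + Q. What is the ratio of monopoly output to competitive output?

Inverting demand: P = 24 − 2Q.
A monopolist chooses Q where MR = MC. MR = 24 − 4Q; setting this equal to 16 + Q gives Q = 1.6 and P = 20.8.
Competitive equilibrium sets price equal to marginal cost: 24 − 2Q = 16 + Q, so Q = 8/3 and P = 56/3.
Ratio Q_m/Q_c = 1.6/(8/3) = 0.6.

Q_m/Q_c = 0.6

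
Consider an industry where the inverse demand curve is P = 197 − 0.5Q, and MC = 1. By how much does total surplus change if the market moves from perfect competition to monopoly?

Under competition P = MC = 1, so Q = (197 − 1)/0.5 = 392.
CS = ½·(197 − 1)·392 = 38416; PS = (1 − 1)·392 = 0; TS = 38416.
A monopolist chooses Q where MR = MC. MR = 197 − Q; setting this equal to 1 gives Q = 196 and P = 99.
CS = ½·(197 − 99)·196 = 9604; PS = (99 − 1)·196 = 19208; TS = 28812.
Change in total surplus: 28812 − 38416 = −9604.

Total surplus falls by 9604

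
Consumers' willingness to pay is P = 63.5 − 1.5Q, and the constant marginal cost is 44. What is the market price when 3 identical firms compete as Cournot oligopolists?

P = 48.875

In a 3-firm Cournot equilibrium, symmetry and the first-order condition give q = (63.5 − 44)/(6) = 3.25. So Q = 9.75 and P = 48.875.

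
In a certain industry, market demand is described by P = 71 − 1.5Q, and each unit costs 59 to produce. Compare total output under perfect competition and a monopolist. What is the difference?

Under competition P = MC = 59, so Q = (71 − 59)/1.5 = 8.
The monopolist equates marginal revenue to marginal cost: 71 − 3Q = 59, so Q = 4. From demand, P = 65.
Change in total output: 4 − 8 = −4.

Q falls by 4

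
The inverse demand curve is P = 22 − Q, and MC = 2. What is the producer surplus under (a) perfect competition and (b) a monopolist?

Competition: PS = 0; Monopoly: PS = 100

Competitive firms price at marginal cost: P = 2, giving Q = 20.
PS = (2 − 2)·20 = 0.
Monopoly sets MR = MC: 22 − 2Q = 2 ⇒ Q = 10, P = 22 − 10 = 12.
PS = (12 − 2)·10 = 100.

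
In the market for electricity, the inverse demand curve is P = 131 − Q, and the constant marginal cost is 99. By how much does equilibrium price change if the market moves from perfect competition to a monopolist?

Equilibrium price rises by 16

Under competition P = MC = 99, so Q = (131 − 99)/1 = 32.
Monopoly sets MR = MC: 131 − 2Q = 99 ⇒ Q = 16, P = 131 − 16 = 115.
Change in equilibrium price: 115 − 99 = 16.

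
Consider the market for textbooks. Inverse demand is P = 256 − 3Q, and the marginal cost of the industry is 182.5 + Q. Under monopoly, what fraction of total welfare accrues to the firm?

The monopolist equates marginal revenue to marginal cost: 256 − 6Q = 182.5 + Q, so Q = 10.5. From demand, P = 224.5.
CS = ½·(256 − 224.5)·10.5 = 165.375.
PS = P·Q − VC(Q) = 224.5·10.5 − (182.5·10.5 + ½·1·10.5²) = 385.875.
Share captured = PS/TS = 385.875/551.25 = 0.7.

PS/TS = 0.7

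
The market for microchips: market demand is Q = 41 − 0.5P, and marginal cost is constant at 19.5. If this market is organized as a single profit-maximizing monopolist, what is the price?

P = 50.75

Inverting demand: P = 82 − 2Q.
Monopoly sets MR = MC: 82 − 4Q = 19.5 ⇒ Q = 15.625, P = 82 − 2·15.625 = 50.75.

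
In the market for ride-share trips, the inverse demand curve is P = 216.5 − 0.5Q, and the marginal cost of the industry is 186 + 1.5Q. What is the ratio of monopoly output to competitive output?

A monopolist chooses Q where MR = MC. MR = 216.5 − Q; setting this equal to 186 + 1.5Q gives Q = 12.2 and P = 210.4.
Competitive equilibrium sets price equal to marginal cost: 216.5 − 0.5Q = 186 + 1.5Q, so Q = 15.25 and P = 208.875.
Ratio Q_m/Q_c = 12.2/15.25 = 0.8.

Q_m/Q_c = 0.8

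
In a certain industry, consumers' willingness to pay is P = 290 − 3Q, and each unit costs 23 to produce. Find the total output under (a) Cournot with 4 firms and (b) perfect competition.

Cournot: Q = 71.2; Competition: Q = 89

With 4 symmetric Cournot firms, each firm's FOC gives 290 − 15q = 23, so q = 17.8, Q = 4·17.8 = 71.2, and P = 76.4.
Under competition P = MC = 23, so Q = (290 − 23)/3 = 89.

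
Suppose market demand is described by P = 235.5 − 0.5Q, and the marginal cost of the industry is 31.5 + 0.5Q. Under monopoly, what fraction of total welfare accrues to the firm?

The monopolist equates marginal revenue to marginal cost: 235.5 − Q = 31.5 + 0.5Q, so Q = 136. From demand, P = 167.5.
CS = ½·(235.5 − 167.5)·136 = 4624.
PS = P·Q − VC(Q) = 167.5·136 − (31.5·136 + ½·0.5·136²) = 13872.
Share captured = PS/TS = 13872/18496 = 0.75.

PS/TS = 0.75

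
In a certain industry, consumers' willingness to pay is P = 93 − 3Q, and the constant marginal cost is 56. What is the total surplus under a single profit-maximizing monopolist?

The monopolist equates marginal revenue to marginal cost: 93 − 6Q = 56, so Q = 37/6. From demand, P = 74.5.
CS = ½·(93 − 74.5)·37/6 = 1369/24; PS = (74.5 − 56)·37/6 = 1369/12; TS = 171.125.

TS = 171.125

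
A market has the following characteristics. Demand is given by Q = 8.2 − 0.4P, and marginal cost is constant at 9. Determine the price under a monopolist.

P = 14.75

Inverting demand: P = 20.5 − 2.5Q.
The monopolist equates marginal revenue to marginal cost: 20.5 − 5Q = 9, so Q = 2.3. From demand, P = 14.75.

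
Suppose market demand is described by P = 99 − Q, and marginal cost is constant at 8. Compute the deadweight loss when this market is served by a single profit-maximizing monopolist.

DWL = 1035.125

Under competition P = MC = 8, so Q = (99 − 8)/1 = 91.
The monopolist equates marginal revenue to marginal cost: 99 − 2Q = 8, so Q = 45.5. From demand, P = 53.5.
DWL is the triangle between Q = 45.5 and Q = 91: ½·(91 − 45.5)·(53.5 − 8) = 1035.125.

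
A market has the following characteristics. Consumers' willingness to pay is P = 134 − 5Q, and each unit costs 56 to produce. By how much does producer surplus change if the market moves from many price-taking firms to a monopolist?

PS rises by 304.2

Perfect competition: P = MC = 56, so 134 − 5Q = 56 and Q = 15.6.
PS = (56 − 56)·15.6 = 0.
A monopolist chooses Q where MR = MC. MR = 134 − 10Q; setting this equal to 56 gives Q = 7.8 and P = 95.
PS = (95 − 56)·7.8 = 304.2.
Change in producer surplus: 304.2 − 0 = 304.2.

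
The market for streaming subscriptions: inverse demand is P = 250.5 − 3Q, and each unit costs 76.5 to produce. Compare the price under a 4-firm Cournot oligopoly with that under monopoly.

Cournot: P = 111.3; Monopoly: P = 163.5

In a 4-firm Cournot equilibrium, symmetry and the first-order condition give q = (250.5 − 76.5)/(15) = 11.6. So Q = 46.4 and P = 111.3.
A monopolist chooses Q where MR = MC. MR = 250.5 − 6Q; setting this equal to 76.5 gives Q = 29 and P = 163.5.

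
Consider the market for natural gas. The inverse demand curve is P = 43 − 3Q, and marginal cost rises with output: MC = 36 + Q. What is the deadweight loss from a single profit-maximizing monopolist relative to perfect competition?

Under competition P = MC: 43 − 3Q = 36 + Q ⇒ Q = 1.75, P = 37.75.
The monopolist equates marginal revenue to marginal cost: 43 − 6Q = 36 + Q, so Q = 1. From demand, P = 40.
CS = ½·(43 − 37.75)·1.75 = 147/32; PS = (37.75·1.75 − 36·1.75 − ½·1·1.75²) = 49/32; TS = 6.125.
CS = ½·(43 − 40)·1 = 1.5; PS = (40·1 − 36·1 − ½·1·1²) = 3.5; TS = 5.
DWL = 6.125 − 5 = 1.125.

DWL = 1.125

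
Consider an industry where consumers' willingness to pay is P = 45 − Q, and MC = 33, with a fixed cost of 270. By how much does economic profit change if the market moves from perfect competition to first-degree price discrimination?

Perfect competition: P = MC = 33, so 45 − Q = 33 and Q = 12.
Profit = (33 − 33)·12 − 270 = −270.
A perfectly discriminating monopolist sells every unit with P(Q) ≥ MC(Q), so output equals the competitive quantity Q = 12. Each buyer pays their reservation price, so CS = 0 and the firm captures all surplus.
PS equals the full surplus area, 72. Profit = 72 − 270 = −198.
Change in economic profit: −198 − −270 = 72.

Economic profit rises by 72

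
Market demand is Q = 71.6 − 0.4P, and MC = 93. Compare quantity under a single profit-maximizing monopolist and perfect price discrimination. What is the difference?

Inverting demand: P = 179 − 2.5Q.
The monopolist equates marginal revenue to marginal cost: 179 − 5Q = 93, so Q = 17.2. From demand, P = 136.
Under first-degree price discrimination the firm charges each unit its demand price and produces up to where P = MC, i.e. Q = 34.4. Consumer surplus is zero; producer surplus equals total surplus.
Change in quantity: 34.4 − 17.2 = 17.2.

Q rises by 17.2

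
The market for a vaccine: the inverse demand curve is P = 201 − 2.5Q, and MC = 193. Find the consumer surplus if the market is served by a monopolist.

CS = 3.2

The monopolist equates marginal revenue to marginal cost: 201 − 5Q = 193, so Q = 1.6. From demand, P = 197.
CS = ½·(201 − 197)·1.6 = 3.2.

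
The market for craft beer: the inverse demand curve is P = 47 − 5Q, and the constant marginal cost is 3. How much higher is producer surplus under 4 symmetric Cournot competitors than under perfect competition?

Competitive firms price at marginal cost: P = 3, giving Q = 8.8.
PS = (3 − 3)·8.8 = 0.
Cournot with 4 identical firms: the symmetric best-response condition is 47 − 25q = 3. Each firm produces q = 1.76, total output Q = 7.04, price P = 11.8.
PS = (11.8 − 3)·7.04 = 61.952.
Change in producer surplus: 61.952 − 0 = 61.952.

Producer surplus rises by 61.952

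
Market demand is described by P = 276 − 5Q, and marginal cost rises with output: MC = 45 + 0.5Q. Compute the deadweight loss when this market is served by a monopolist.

DWL = 1100

Competitive equilibrium sets price equal to marginal cost: 276 − 5Q = 45 + 0.5Q, so Q = 42 and P = 66.
A monopolist chooses Q where MR = MC. MR = 276 − 10Q; setting this equal to 45 + 0.5Q gives Q = 22 and P = 166.
CS = ½·(276 − 66)·42 = 4410; PS = (66·42 − 45·42 − ½·0.5·42²) = 441; TS = 4851.
CS = ½·(276 − 166)·22 = 1210; PS = (166·22 − 45·22 − ½·0.5·22²) = 2541; TS = 3751.
DWL = 4851 − 3751 = 1100.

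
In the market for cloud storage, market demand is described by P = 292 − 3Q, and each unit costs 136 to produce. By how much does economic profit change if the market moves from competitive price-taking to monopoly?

Economic profit rises by 2028

Perfect competition: P = MC = 136, so 292 − 3Q = 136 and Q = 52.
Profit = (136 − 136)·52 = 0.
Monopoly sets MR = MC: 292 − 6Q = 136 ⇒ Q = 26, P = 292 − 3·26 = 214.
Profit = (214 − 136)·26 = 2028.
Change in economic profit: 2028 − 0 = 2028.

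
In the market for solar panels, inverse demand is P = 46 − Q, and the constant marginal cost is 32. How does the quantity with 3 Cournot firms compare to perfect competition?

Cournot: Q = 10.5; Competition: Q = 14

Cournot with 3 identical firms: the symmetric best-response condition is 46 − 4q = 32. Each firm produces q = 3.5, total output Q = 10.5, price P = 35.5.
Under competition P = MC = 32, so Q = (46 − 32)/1 = 14.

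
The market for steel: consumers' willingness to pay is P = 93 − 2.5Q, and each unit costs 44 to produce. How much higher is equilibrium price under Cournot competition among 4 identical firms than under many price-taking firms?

P rises by 9.8

Under competition P = MC = 44, so Q = (93 − 44)/2.5 = 19.6.
Cournot with 4 identical firms: the symmetric best-response condition is 93 − 12.5q = 44. Each firm produces q = 3.92, total output Q = 15.68, price P = 53.8.
Change in equilibrium price: 53.8 − 44 = 9.8.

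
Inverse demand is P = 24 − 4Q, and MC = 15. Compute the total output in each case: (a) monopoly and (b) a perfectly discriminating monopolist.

Monopoly: Q = 1.125; Perfect PD: Q = 2.25

The monopolist equates marginal revenue to marginal cost: 24 − 8Q = 15, so Q = 1.125. From demand, P = 19.5.
A perfectly discriminating monopolist sells every unit with P(Q) ≥ MC(Q), so output equals the competitive quantity Q = 2.25. Each buyer pays their reservation price, so CS = 0 and the firm captures all surplus.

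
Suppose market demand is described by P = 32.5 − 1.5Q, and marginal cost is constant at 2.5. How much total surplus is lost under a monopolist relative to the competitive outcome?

DWL = 75

Competitive firms price at marginal cost: P = 2.5, giving Q = 20.
Monopoly sets MR = MC: 32.5 − 3Q = 2.5 ⇒ Q = 10, P = 32.5 − 1.5·10 = 17.5.
DWL is the triangle between Q = 10 and Q = 20: ½·(20 − 10)·(17.5 − 2.5) = 75.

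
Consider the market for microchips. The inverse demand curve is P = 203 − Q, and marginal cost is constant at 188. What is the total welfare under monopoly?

A monopolist chooses Q where MR = MC. MR = 203 − 2Q; setting this equal to 188 gives Q = 7.5 and P = 195.5.
CS = ½·(203 − 195.5)·7.5 = 28.125; PS = (195.5 − 188)·7.5 = 56.25; TS = 84.375.

TS = 84.375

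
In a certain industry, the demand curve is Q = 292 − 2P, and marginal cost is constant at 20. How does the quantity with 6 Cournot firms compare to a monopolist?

Inverting demand: P = 146 − 0.5Q.
Cournot with 6 identical firms: the symmetric best-response condition is 146 − 3.5q = 20. Each firm produces q = 36, total output Q = 216, price P = 38.
The monopolist equates marginal revenue to marginal cost: 146 − Q = 20, so Q = 126. From demand, P = 83.

Cournot: Q = 216; Monopoly: Q = 126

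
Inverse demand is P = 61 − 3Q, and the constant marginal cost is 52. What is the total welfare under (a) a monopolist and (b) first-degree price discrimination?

Monopoly: TS = 10.125; Perfect PD: TS = 13.5

The monopolist equates marginal revenue to marginal cost: 61 − 6Q = 52, so Q = 1.5. From demand, P = 56.5.
CS = ½·(61 − 56.5)·1.5 = 3.375; PS = (56.5 − 52)·1.5 = 6.75; TS = 10.125.
With perfect price discrimination, output is the efficient level Q = 3 (where demand meets MC), but every buyer pays their willingness to pay: CS = 0 and PS = total surplus.
TS = 13.5 (equal to competitive TS).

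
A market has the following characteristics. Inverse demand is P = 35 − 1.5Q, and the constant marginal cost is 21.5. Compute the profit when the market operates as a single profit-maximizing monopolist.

A monopolist chooses Q where MR = MC. MR = 35 − 3Q; setting this equal to 21.5 gives Q = 4.5 and P = 28.25.
Profit = (28.25 − 21.5)·4.5 = 30.375.

Profit = 30.375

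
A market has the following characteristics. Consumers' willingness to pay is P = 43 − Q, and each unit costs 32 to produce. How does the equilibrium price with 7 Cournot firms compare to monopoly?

Cournot: P = 33.375; Monopoly: P = 37.5

Cournot with 7 identical firms: the symmetric best-response condition is 43 − 8q = 32. Each firm produces q = 1.375, total output Q = 9.625, price P = 33.375.
A monopolist chooses Q where MR = MC. MR = 43 − 2Q; setting this equal to 32 gives Q = 5.5 and P = 37.5.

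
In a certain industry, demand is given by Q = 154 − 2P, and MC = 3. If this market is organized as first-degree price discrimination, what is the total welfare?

Inverting demand: P = 77 − 0.5Q.
Under first-degree price discrimination the firm charges each unit its demand price and produces up to where P = MC, i.e. Q = 148. Consumer surplus is zero; producer surplus equals total surplus.
TS = 5476 (equal to competitive TS).

TS = 5476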